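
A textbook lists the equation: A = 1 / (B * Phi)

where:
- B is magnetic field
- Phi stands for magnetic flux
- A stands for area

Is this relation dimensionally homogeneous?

No

B (magnetic field) has dimensions [I^-1 M T^-2].
Phi (magnetic flux) has dimensions [I^-1 L^2 M T^-2].
A (area) has dimensions [L^2].

Left side: [L^2]
Right side: [I^2 L^-2 M^-2 T^4]

The two sides have different dimensions, so the equation is NOT dimensionally consistent.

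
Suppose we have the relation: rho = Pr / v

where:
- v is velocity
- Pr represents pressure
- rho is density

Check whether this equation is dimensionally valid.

No

v (velocity) has dimensions [L T^-1].
Pr (pressure) has dimensions [L^-1 M T^-2].
rho (density) has dimensions [L^-3 M].

Left side: [L^-3 M]
Right side: [L^-2 M T^-1]

The two sides have different dimensions, so the equation is NOT dimensionally consistent.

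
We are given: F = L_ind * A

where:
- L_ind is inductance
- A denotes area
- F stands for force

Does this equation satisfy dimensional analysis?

No

L_ind (inductance) has dimensions [I^-2 L^2 M T^-2].
A (area) has dimensions [L^2].
F (force) has dimensions [L M T^-2].

Left side: [L M T^-2]
Right side: [I^-2 L^4 M T^-2]

The two sides have different dimensions, so the equation is NOT dimensionally consistent.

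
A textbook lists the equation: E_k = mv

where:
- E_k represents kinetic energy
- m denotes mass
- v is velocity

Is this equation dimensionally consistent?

No

E_k (kinetic energy) has dimensions [L^2 M T^-2].
m (mass) has dimensions [M].
v (velocity) has dimensions [L T^-1].

Left side: [L^2 M T^-2]
Right side: [L M T^-1]

The two sides have different dimensions, so the equation is NOT dimensionally consistent.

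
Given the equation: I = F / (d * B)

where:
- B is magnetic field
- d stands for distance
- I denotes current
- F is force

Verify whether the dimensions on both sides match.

Yes

B (magnetic field) has dimensions [I^-1 M T^-2].
d (distance) has dimensions [L].
I (current) has dimensions [I].
F (force) has dimensions [L M T^-2].

Left side: [I]
Right side: [I]

Both sides have the same dimensions, so the equation is dimensionally consistent.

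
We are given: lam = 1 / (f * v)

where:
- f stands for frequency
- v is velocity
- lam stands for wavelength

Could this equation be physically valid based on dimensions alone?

No

f (frequency) has dimensions [T^-1].
v (velocity) has dimensions [L T^-1].
lam (wavelength) has dimensions [L].

Left side: [L]
Right side: [L^-1 T^2]

The two sides have different dimensions, so the equation is NOT dimensionally consistent.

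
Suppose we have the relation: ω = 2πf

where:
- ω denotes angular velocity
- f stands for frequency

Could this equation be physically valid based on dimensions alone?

Yes

ω (angular velocity) has dimensions [T^-1].
f (frequency) has dimensions [T^-1].

Left side: [T^-1]
Right side: [T^-1]

Both sides have the same dimensions, so the equation is dimensionally consistent.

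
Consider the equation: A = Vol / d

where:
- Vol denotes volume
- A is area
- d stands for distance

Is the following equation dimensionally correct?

Yes

Vol (volume) has dimensions [L^3].
A (area) has dimensions [L^2].
d (distance) has dimensions [L].

Left side: [L^2]
Right side: [L^2]

Both sides have the same dimensions, so the equation is dimensionally consistent.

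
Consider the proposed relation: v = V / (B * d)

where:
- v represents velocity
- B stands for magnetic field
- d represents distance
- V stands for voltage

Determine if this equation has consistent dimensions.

Yes

v (velocity) has dimensions [L T^-1].
B (magnetic field) has dimensions [I^-1 M T^-2].
d (distance) has dimensions [L].
V (voltage) has dimensions [I^-1 L^2 M T^-3].

Left side: [L T^-1]
Right side: [L T^-1]

Both sides have the same dimensions, so the equation is dimensionally consistent.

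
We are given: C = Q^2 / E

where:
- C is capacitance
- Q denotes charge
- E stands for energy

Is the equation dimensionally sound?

Yes

C (capacitance) has dimensions [I^2 L^-2 M^-1 T^4].
Q (charge) has dimensions [I T].
E (energy) has dimensions [L^2 M T^-2].

Left side: [I^2 L^-2 M^-1 T^4]
Right side: [I^2 L^-2 M^-1 T^4]

Both sides have the same dimensions, so the equation is dimensionally consistent.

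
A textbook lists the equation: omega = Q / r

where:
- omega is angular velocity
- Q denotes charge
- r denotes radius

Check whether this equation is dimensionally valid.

No

omega (angular velocity) has dimensions [T^-1].
Q (charge) has dimensions [I T].
r (radius) has dimensions [L].

Left side: [T^-1]
Right side: [I L^-1 T]

The two sides have different dimensions, so the equation is NOT dimensionally consistent.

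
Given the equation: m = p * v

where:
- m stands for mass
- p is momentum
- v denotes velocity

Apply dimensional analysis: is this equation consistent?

No

m (mass) has dimensions [M].
p (momentum) has dimensions [L M T^-1].
v (velocity) has dimensions [L T^-1].

Left side: [M]
Right side: [L^2 M T^-2]

The two sides have different dimensions, so the equation is NOT dimensionally consistent.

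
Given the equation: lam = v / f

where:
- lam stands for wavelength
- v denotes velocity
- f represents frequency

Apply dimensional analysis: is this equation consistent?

Yes

lam (wavelength) has dimensions [L].
v (velocity) has dimensions [L T^-1].
f (frequency) has dimensions [T^-1].

Left side: [L]
Right side: [L]

Both sides have the same dimensions, so the equation is dimensionally consistent.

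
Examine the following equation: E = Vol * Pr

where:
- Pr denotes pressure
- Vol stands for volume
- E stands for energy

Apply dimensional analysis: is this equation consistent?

Yes

Pr (pressure) has dimensions [L^-1 M T^-2].
Vol (volume) has dimensions [L^3].
E (energy) has dimensions [L^2 M T^-2].

Left side: [L^2 M T^-2]
Right side: [L^2 M T^-2]

Both sides have the same dimensions, so the equation is dimensionally consistent.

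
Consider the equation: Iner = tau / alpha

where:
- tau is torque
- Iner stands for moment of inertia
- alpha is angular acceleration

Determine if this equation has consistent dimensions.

Yes

tau (torque) has dimensions [L^2 M T^-2].
Iner (moment of inertia) has dimensions [L^2 M].
alpha (angular acceleration) has dimensions [T^-2].

Left side: [L^2 M]
Right side: [L^2 M]

Both sides have the same dimensions, so the equation is dimensionally consistent.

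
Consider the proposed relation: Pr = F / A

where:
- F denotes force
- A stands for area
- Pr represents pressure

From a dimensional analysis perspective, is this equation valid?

Yes

F (force) has dimensions [L M T^-2].
A (area) has dimensions [L^2].
Pr (pressure) has dimensions [L^-1 M T^-2].

Left side: [L^-1 M T^-2]
Right side: [L^-1 M T^-2]

Both sides have the same dimensions, so the equation is dimensionally consistent.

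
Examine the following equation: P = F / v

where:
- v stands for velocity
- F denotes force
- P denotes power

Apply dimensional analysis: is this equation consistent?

No

v (velocity) has dimensions [L T^-1].
F (force) has dimensions [L M T^-2].
P (power) has dimensions [L^2 M T^-3].

Left side: [L^2 M T^-3]
Right side: [M T^-1]

The two sides have different dimensions, so the equation is NOT dimensionally consistent.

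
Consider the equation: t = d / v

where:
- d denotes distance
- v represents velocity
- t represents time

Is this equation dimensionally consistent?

Yes

d (distance) has dimensions [L].
v (velocity) has dimensions [L T^-1].
t (time) has dimensions [T].

Left side: [T]
Right side: [T]

Both sides have the same dimensions, so the equation is dimensionally consistent.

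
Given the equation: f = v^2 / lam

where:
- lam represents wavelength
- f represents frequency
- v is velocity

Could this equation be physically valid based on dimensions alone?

No

lam (wavelength) has dimensions [L].
f (frequency) has dimensions [T^-1].
v (velocity) has dimensions [L T^-1].

Left side: [T^-1]
Right side: [L T^-2]

The two sides have different dimensions, so the equation is NOT dimensionally consistent.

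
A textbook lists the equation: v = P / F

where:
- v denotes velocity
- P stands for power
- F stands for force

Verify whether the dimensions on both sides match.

Yes

v (velocity) has dimensions [L T^-1].
P (power) has dimensions [L^2 M T^-3].
F (force) has dimensions [L M T^-2].

Left side: [L T^-1]
Right side: [L T^-1]

Both sides have the same dimensions, so the equation is dimensionally consistent.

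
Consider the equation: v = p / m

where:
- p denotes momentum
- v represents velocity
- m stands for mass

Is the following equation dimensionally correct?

Yes

p (momentum) has dimensions [L M T^-1].
v (velocity) has dimensions [L T^-1].
m (mass) has dimensions [M].

Left side: [L T^-1]
Right side: [L T^-1]

Both sides have the same dimensions, so the equation is dimensionally consistent.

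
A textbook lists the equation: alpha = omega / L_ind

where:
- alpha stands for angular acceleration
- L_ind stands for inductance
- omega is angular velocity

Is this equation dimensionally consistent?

No

alpha (angular acceleration) has dimensions [T^-2].
L_ind (inductance) has dimensions [I^-2 L^2 M T^-2].
omega (angular velocity) has dimensions [T^-1].

Left side: [T^-2]
Right side: [I^2 L^-2 M^-1 T]

The two sides have different dimensions, so the equation is NOT dimensionally consistent.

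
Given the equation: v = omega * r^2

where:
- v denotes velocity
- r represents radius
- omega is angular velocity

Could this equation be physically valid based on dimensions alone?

No

v (velocity) has dimensions [L T^-1].
r (radius) has dimensions [L].
omega (angular velocity) has dimensions [T^-1].

Left side: [L T^-1]
Right side: [L^2 T^-1]

The two sides have different dimensions, so the equation is NOT dimensionally consistent.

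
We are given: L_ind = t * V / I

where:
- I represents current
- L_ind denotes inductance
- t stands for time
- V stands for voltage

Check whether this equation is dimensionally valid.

Yes

I (current) has dimensions [I].
L_ind (inductance) has dimensions [I^-2 L^2 M T^-2].
t (time) has dimensions [T].
V (voltage) has dimensions [I^-1 L^2 M T^-3].

Left side: [I^-2 L^2 M T^-2]
Right side: [I^-2 L^2 M T^-2]

Both sides have the same dimensions, so the equation is dimensionally consistent.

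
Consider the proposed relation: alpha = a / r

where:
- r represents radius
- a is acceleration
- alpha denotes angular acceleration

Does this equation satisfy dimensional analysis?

Yes

r (radius) has dimensions [L].
a (acceleration) has dimensions [L T^-2].
alpha (angular acceleration) has dimensions [T^-2].

Left side: [T^-2]
Right side: [T^-2]

Both sides have the same dimensions, so the equation is dimensionally consistent.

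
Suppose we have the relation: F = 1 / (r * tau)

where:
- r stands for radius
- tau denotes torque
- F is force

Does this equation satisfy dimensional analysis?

No

r (radius) has dimensions [L].
tau (torque) has dimensions [L^2 M T^-2].
F (force) has dimensions [L M T^-2].

Left side: [L M T^-2]
Right side: [L^-3 M^-1 T^2]

The two sides have different dimensions, so the equation is NOT dimensionally consistent.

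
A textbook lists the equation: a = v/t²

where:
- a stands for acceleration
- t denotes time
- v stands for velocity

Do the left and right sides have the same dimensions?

No

a (acceleration) has dimensions [L T^-2].
t (time) has dimensions [T].
v (velocity) has dimensions [L T^-1].

Left side: [L T^-2]
Right side: [L T^-3]

The two sides have different dimensions, so the equation is NOT dimensionally consistent.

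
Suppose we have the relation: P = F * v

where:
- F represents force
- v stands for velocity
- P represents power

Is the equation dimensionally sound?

Yes

F (force) has dimensions [L M T^-2].
v (velocity) has dimensions [L T^-1].
P (power) has dimensions [L^2 M T^-3].

Left side: [L^2 M T^-3]
Right side: [L^2 M T^-3]

Both sides have the same dimensions, so the equation is dimensionally consistent.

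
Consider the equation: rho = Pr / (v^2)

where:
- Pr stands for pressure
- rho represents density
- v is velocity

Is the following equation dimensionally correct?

Yes

Pr (pressure) has dimensions [L^-1 M T^-2].
rho (density) has dimensions [L^-3 M].
v (velocity) has dimensions [L T^-1].

Left side: [L^-3 M]
Right side: [L^-3 M]

Both sides have the same dimensions, so the equation is dimensionally consistent.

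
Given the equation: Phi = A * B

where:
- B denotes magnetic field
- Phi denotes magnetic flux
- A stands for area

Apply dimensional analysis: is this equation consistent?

Yes

B (magnetic field) has dimensions [I^-1 M T^-2].
Phi (magnetic flux) has dimensions [I^-1 L^2 M T^-2].
A (area) has dimensions [L^2].

Left side: [I^-1 L^2 M T^-2]
Right side: [I^-1 L^2 M T^-2]

Both sides have the same dimensions, so the equation is dimensionally consistent.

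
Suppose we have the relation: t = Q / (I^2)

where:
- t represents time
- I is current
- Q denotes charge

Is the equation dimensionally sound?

No

t (time) has dimensions [T].
I (current) has dimensions [I].
Q (charge) has dimensions [I T].

Left side: [T]
Right side: [I^-1 T]

The two sides have different dimensions, so the equation is NOT dimensionally consistent.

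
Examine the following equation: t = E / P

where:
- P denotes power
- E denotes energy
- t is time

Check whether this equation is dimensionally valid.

Yes

P (power) has dimensions [L^2 M T^-3].
E (energy) has dimensions [L^2 M T^-2].
t (time) has dimensions [T].

Left side: [T]
Right side: [T]

Both sides have the same dimensions, so the equation is dimensionally consistent.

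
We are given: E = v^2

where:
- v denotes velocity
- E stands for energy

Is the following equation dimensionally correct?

No

v (velocity) has dimensions [L T^-1].
E (energy) has dimensions [L^2 M T^-2].

Left side: [L^2 M T^-2]
Right side: [L^2 T^-2]

The two sides have different dimensions, so the equation is NOT dimensionally consistent.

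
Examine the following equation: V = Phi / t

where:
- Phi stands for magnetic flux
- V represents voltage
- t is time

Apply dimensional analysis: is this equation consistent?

Yes

Phi (magnetic flux) has dimensions [I^-1 L^2 M T^-2].
V (voltage) has dimensions [I^-1 L^2 M T^-3].
t (time) has dimensions [T].

Left side: [I^-1 L^2 M T^-3]
Right side: [I^-1 L^2 M T^-3]

Both sides have the same dimensions, so the equation is dimensionally consistent.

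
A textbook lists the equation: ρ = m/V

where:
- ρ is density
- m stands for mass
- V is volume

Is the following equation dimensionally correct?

Yes

ρ (density) has dimensions [L^-3 M].
m (mass) has dimensions [M].
V (volume) has dimensions [L^3].

Left side: [L^-3 M]
Right side: [L^-3 M]

Both sides have the same dimensions, so the equation is dimensionally consistent.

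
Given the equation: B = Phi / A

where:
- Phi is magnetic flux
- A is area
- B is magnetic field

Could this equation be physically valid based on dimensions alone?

Yes

Phi (magnetic flux) has dimensions [I^-1 L^2 M T^-2].
A (area) has dimensions [L^2].
B (magnetic field) has dimensions [I^-1 M T^-2].

Left side: [I^-1 M T^-2]
Right side: [I^-1 M T^-2]

Both sides have the same dimensions, so the equation is dimensionally consistent.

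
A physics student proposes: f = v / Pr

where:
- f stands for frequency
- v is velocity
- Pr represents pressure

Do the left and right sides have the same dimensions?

No

f (frequency) has dimensions [T^-1].
v (velocity) has dimensions [L T^-1].
Pr (pressure) has dimensions [L^-1 M T^-2].

Left side: [T^-1]
Right side: [L^2 M^-1 T]

The two sides have different dimensions, so the equation is NOT dimensionally consistent.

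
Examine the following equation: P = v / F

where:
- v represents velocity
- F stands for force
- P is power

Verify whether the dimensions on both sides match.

No

v (velocity) has dimensions [L T^-1].
F (force) has dimensions [L M T^-2].
P (power) has dimensions [L^2 M T^-3].

Left side: [L^2 M T^-3]
Right side: [M^-1 T]

The two sides have different dimensions, so the equation is NOT dimensionally consistent.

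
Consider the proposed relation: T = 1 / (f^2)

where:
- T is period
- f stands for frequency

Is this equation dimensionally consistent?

No

T (period) has dimensions [T].
f (frequency) has dimensions [T^-1].

Left side: [T]
Right side: [T^2]

The two sides have different dimensions, so the equation is NOT dimensionally consistent.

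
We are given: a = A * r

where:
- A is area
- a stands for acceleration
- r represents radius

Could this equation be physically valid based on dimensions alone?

No

A (area) has dimensions [L^2].
a (acceleration) has dimensions [L T^-2].
r (radius) has dimensions [L].

Left side: [L T^-2]
Right side: [L^3]

The two sides have different dimensions, so the equation is NOT dimensionally consistent.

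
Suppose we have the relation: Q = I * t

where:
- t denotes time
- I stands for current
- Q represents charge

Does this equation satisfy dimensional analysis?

Yes

t (time) has dimensions [T].
I (current) has dimensions [I].
Q (charge) has dimensions [I T].

Left side: [I T]
Right side: [I T]

Both sides have the same dimensions, so the equation is dimensionally consistent.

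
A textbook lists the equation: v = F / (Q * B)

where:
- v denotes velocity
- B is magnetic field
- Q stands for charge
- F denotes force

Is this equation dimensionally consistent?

Yes

v (velocity) has dimensions [L T^-1].
B (magnetic field) has dimensions [I^-1 M T^-2].
Q (charge) has dimensions [I T].
F (force) has dimensions [L M T^-2].

Left side: [L T^-1]
Right side: [L T^-1]

Both sides have the same dimensions, so the equation is dimensionally consistent.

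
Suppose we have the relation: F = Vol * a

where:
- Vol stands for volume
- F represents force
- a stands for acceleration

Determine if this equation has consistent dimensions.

No

Vol (volume) has dimensions [L^3].
F (force) has dimensions [L M T^-2].
a (acceleration) has dimensions [L T^-2].

Left side: [L M T^-2]
Right side: [L^4 T^-2]

The two sides have different dimensions, so the equation is NOT dimensionally consistent.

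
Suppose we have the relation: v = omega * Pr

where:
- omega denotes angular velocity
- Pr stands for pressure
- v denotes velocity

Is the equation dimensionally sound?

No

omega (angular velocity) has dimensions [T^-1].
Pr (pressure) has dimensions [L^-1 M T^-2].
v (velocity) has dimensions [L T^-1].

Left side: [L T^-1]
Right side: [L^-1 M T^-3]

The two sides have different dimensions, so the equation is NOT dimensionally consistent.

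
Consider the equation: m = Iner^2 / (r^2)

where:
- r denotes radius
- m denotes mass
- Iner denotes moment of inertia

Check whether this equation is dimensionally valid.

No

r (radius) has dimensions [L].
m (mass) has dimensions [M].
Iner (moment of inertia) has dimensions [L^2 M].

Left side: [M]
Right side: [L^2 M^2]

The two sides have different dimensions, so the equation is NOT dimensionally consistent.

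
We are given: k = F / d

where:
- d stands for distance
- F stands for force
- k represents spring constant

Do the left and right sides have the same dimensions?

Yes

d (distance) has dimensions [L].
F (force) has dimensions [L M T^-2].
k (spring constant) has dimensions [M T^-2].

Left side: [M T^-2]
Right side: [M T^-2]

Both sides have the same dimensions, so the equation is dimensionally consistent.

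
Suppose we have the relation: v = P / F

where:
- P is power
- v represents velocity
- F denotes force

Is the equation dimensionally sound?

Yes

P (power) has dimensions [L^2 M T^-3].
v (velocity) has dimensions [L T^-1].
F (force) has dimensions [L M T^-2].

Left side: [L T^-1]
Right side: [L T^-1]

Both sides have the same dimensions, so the equation is dimensionally consistent.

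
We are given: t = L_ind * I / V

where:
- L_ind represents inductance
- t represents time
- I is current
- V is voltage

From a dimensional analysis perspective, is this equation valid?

Yes

L_ind (inductance) has dimensions [I^-2 L^2 M T^-2].
t (time) has dimensions [T].
I (current) has dimensions [I].
V (voltage) has dimensions [I^-1 L^2 M T^-3].

Left side: [T]
Right side: [T]

Both sides have the same dimensions, so the equation is dimensionally consistent.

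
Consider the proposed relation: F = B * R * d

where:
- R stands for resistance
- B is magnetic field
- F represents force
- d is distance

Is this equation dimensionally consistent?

No

R (resistance) has dimensions [I^-2 L^2 M T^-3].
B (magnetic field) has dimensions [I^-1 M T^-2].
F (force) has dimensions [L M T^-2].
d (distance) has dimensions [L].

Left side: [L M T^-2]
Right side: [I^-3 L^3 M^2 T^-5]

The two sides have different dimensions, so the equation is NOT dimensionally consistent.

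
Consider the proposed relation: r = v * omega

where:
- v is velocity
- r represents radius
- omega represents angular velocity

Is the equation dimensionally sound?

No

v (velocity) has dimensions [L T^-1].
r (radius) has dimensions [L].
omega (angular velocity) has dimensions [T^-1].

Left side: [L]
Right side: [L T^-2]

The two sides have different dimensions, so the equation is NOT dimensionally consistent.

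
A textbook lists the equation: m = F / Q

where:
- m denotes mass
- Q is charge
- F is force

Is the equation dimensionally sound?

No

m (mass) has dimensions [M].
Q (charge) has dimensions [I T].
F (force) has dimensions [L M T^-2].

Left side: [M]
Right side: [I^-1 L M T^-3]

The two sides have different dimensions, so the equation is NOT dimensionally consistent.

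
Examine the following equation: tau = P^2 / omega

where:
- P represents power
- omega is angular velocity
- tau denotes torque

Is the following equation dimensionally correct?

No

P (power) has dimensions [L^2 M T^-3].
omega (angular velocity) has dimensions [T^-1].
tau (torque) has dimensions [L^2 M T^-2].

Left side: [L^2 M T^-2]
Right side: [L^4 M^2 T^-5]

The two sides have different dimensions, so the equation is NOT dimensionally consistent.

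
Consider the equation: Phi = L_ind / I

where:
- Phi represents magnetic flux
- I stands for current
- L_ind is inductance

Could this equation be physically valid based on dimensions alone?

No

Phi (magnetic flux) has dimensions [I^-1 L^2 M T^-2].
I (current) has dimensions [I].
L_ind (inductance) has dimensions [I^-2 L^2 M T^-2].

Left side: [I^-1 L^2 M T^-2]
Right side: [I^-3 L^2 M T^-2]

The two sides have different dimensions, so the equation is NOT dimensionally consistent.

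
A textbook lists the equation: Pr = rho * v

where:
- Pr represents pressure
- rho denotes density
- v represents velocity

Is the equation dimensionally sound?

No

Pr (pressure) has dimensions [L^-1 M T^-2].
rho (density) has dimensions [L^-3 M].
v (velocity) has dimensions [L T^-1].

Left side: [L^-1 M T^-2]
Right side: [L^-2 M T^-1]

The two sides have different dimensions, so the equation is NOT dimensionally consistent.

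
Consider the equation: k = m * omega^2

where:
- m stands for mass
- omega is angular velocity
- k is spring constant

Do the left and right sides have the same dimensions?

Yes

m (mass) has dimensions [M].
omega (angular velocity) has dimensions [T^-1].
k (spring constant) has dimensions [M T^-2].

Left side: [M T^-2]
Right side: [M T^-2]

Both sides have the same dimensions, so the equation is dimensionally consistent.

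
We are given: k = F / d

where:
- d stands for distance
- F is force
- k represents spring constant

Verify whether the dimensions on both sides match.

Yes

d (distance) has dimensions [L].
F (force) has dimensions [L M T^-2].
k (spring constant) has dimensions [M T^-2].

Left side: [M T^-2]
Right side: [M T^-2]

Both sides have the same dimensions, so the equation is dimensionally consistent.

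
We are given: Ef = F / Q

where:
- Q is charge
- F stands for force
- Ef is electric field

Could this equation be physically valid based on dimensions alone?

Yes

Q (charge) has dimensions [I T].
F (force) has dimensions [L M T^-2].
Ef (electric field) has dimensions [I^-1 L M T^-3].

Left side: [I^-1 L M T^-3]
Right side: [I^-1 L M T^-3]

Both sides have the same dimensions, so the equation is dimensionally consistent.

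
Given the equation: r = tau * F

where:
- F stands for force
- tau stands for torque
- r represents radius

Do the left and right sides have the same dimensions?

No

F (force) has dimensions [L M T^-2].
tau (torque) has dimensions [L^2 M T^-2].
r (radius) has dimensions [L].

Left side: [L]
Right side: [L^3 M^2 T^-4]

The two sides have different dimensions, so the equation is NOT dimensionally consistent.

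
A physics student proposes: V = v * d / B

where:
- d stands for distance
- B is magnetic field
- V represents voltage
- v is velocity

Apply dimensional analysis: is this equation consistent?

No

d (distance) has dimensions [L].
B (magnetic field) has dimensions [I^-1 M T^-2].
V (voltage) has dimensions [I^-1 L^2 M T^-3].
v (velocity) has dimensions [L T^-1].

Left side: [I^-1 L^2 M T^-3]
Right side: [I L^2 M^-1 T]

The two sides have different dimensions, so the equation is NOT dimensionally consistent.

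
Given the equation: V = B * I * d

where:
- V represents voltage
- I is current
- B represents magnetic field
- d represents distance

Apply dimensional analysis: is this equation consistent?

No

V (voltage) has dimensions [I^-1 L^2 M T^-3].
I (current) has dimensions [I].
B (magnetic field) has dimensions [I^-1 M T^-2].
d (distance) has dimensions [L].

Left side: [I^-1 L^2 M T^-3]
Right side: [L M T^-2]

The two sides have different dimensions, so the equation is NOT dimensionally consistent.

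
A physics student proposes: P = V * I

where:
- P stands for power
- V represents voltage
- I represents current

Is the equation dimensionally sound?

Yes

P (power) has dimensions [L^2 M T^-3].
V (voltage) has dimensions [I^-1 L^2 M T^-3].
I (current) has dimensions [I].

Left side: [L^2 M T^-3]
Right side: [L^2 M T^-3]

Both sides have the same dimensions, so the equation is dimensionally consistent.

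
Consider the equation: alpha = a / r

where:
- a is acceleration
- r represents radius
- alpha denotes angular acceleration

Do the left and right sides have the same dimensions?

Yes

a (acceleration) has dimensions [L T^-2].
r (radius) has dimensions [L].
alpha (angular acceleration) has dimensions [T^-2].

Left side: [T^-2]
Right side: [T^-2]

Both sides have the same dimensions, so the equation is dimensionally consistent.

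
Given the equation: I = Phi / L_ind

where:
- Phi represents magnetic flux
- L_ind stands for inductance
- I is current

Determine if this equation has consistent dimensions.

Yes

Phi (magnetic flux) has dimensions [I^-1 L^2 M T^-2].
L_ind (inductance) has dimensions [I^-2 L^2 M T^-2].
I (current) has dimensions [I].

Left side: [I]
Right side: [I]

Both sides have the same dimensions, so the equation is dimensionally consistent.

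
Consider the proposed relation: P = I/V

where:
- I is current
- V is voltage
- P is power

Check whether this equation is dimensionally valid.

No

I (current) has dimensions [I].
V (voltage) has dimensions [I^-1 L^2 M T^-3].
P (power) has dimensions [L^2 M T^-3].

Left side: [L^2 M T^-3]
Right side: [I^2 L^-2 M^-1 T^3]

The two sides have different dimensions, so the equation is NOT dimensionally consistent.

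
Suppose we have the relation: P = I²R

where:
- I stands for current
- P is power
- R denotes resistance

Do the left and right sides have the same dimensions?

Yes

I (current) has dimensions [I].
P (power) has dimensions [L^2 M T^-3].
R (resistance) has dimensions [I^-2 L^2 M T^-3].

Left side: [L^2 M T^-3]
Right side: [L^2 M T^-3]

Both sides have the same dimensions, so the equation is dimensionally consistent.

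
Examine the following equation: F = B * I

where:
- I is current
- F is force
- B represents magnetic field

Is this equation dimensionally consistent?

No

I (current) has dimensions [I].
F (force) has dimensions [L M T^-2].
B (magnetic field) has dimensions [I^-1 M T^-2].

Left side: [L M T^-2]
Right side: [M T^-2]

The two sides have different dimensions, so the equation is NOT dimensionally consistent.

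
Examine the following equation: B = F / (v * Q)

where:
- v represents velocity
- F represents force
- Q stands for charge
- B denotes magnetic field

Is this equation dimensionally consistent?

Yes

v (velocity) has dimensions [L T^-1].
F (force) has dimensions [L M T^-2].
Q (charge) has dimensions [I T].
B (magnetic field) has dimensions [I^-1 M T^-2].

Left side: [I^-1 M T^-2]
Right side: [I^-1 M T^-2]

Both sides have the same dimensions, so the equation is dimensionally consistent.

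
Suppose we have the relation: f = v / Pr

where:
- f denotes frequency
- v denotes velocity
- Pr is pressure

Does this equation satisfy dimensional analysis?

No

f (frequency) has dimensions [T^-1].
v (velocity) has dimensions [L T^-1].
Pr (pressure) has dimensions [L^-1 M T^-2].

Left side: [T^-1]
Right side: [L^2 M^-1 T]

The two sides have different dimensions, so the equation is NOT dimensionally consistent.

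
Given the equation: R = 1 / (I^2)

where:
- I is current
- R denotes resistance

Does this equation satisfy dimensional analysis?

No

I (current) has dimensions [I].
R (resistance) has dimensions [I^-2 L^2 M T^-3].

Left side: [I^-2 L^2 M T^-3]
Right side: [I^-2]

The two sides have different dimensions, so the equation is NOT dimensionally consistent.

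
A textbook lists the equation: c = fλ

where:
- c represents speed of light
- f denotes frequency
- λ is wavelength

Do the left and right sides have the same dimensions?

Yes

c (speed of light) has dimensions [L T^-1].
f (frequency) has dimensions [T^-1].
λ (wavelength) has dimensions [L].

Left side: [L T^-1]
Right side: [L T^-1]

Both sides have the same dimensions, so the equation is dimensionally consistent.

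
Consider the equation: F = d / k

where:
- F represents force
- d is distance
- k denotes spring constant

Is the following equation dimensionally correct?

No

F (force) has dimensions [L M T^-2].
d (distance) has dimensions [L].
k (spring constant) has dimensions [M T^-2].

Left side: [L M T^-2]
Right side: [L M^-1 T^2]

The two sides have different dimensions, so the equation is NOT dimensionally consistent.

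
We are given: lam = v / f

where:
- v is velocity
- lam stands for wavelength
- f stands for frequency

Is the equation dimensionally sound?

Yes

v (velocity) has dimensions [L T^-1].
lam (wavelength) has dimensions [L].
f (frequency) has dimensions [T^-1].

Left side: [L]
Right side: [L]

Both sides have the same dimensions, so the equation is dimensionally consistent.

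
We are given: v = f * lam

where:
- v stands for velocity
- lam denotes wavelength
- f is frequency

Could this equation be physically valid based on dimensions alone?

Yes

v (velocity) has dimensions [L T^-1].
lam (wavelength) has dimensions [L].
f (frequency) has dimensions [T^-1].

Left side: [L T^-1]
Right side: [L T^-1]

Both sides have the same dimensions, so the equation is dimensionally consistent.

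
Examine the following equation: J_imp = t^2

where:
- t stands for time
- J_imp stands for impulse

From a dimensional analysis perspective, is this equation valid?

No

t (time) has dimensions [T].
J_imp (impulse) has dimensions [L M T^-1].

Left side: [L M T^-1]
Right side: [T^2]

The two sides have different dimensions, so the equation is NOT dimensionally consistent.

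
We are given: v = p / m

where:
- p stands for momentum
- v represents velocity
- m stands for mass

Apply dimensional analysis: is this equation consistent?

Yes

p (momentum) has dimensions [L M T^-1].
v (velocity) has dimensions [L T^-1].
m (mass) has dimensions [M].

Left side: [L T^-1]
Right side: [L T^-1]

Both sides have the same dimensions, so the equation is dimensionally consistent.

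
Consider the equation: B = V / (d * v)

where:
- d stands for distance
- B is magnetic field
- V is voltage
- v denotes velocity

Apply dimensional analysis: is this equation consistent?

Yes

d (distance) has dimensions [L].
B (magnetic field) has dimensions [I^-1 M T^-2].
V (voltage) has dimensions [I^-1 L^2 M T^-3].
v (velocity) has dimensions [L T^-1].

Left side: [I^-1 M T^-2]
Right side: [I^-1 M T^-2]

Both sides have the same dimensions, so the equation is dimensionally consistent.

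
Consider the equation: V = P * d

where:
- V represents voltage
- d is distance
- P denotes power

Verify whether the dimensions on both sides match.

No

V (voltage) has dimensions [I^-1 L^2 M T^-3].
d (distance) has dimensions [L].
P (power) has dimensions [L^2 M T^-3].

Left side: [I^-1 L^2 M T^-3]
Right side: [L^3 M T^-3]

The two sides have different dimensions, so the equation is NOT dimensionally consistent.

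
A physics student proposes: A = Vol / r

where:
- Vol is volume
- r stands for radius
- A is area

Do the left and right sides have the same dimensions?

Yes

Vol (volume) has dimensions [L^3].
r (radius) has dimensions [L].
A (area) has dimensions [L^2].

Left side: [L^2]
Right side: [L^2]

Both sides have the same dimensions, so the equation is dimensionally consistent.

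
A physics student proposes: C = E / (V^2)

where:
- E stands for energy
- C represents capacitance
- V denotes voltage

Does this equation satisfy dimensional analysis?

Yes

E (energy) has dimensions [L^2 M T^-2].
C (capacitance) has dimensions [I^2 L^-2 M^-1 T^4].
V (voltage) has dimensions [I^-1 L^2 M T^-3].

Left side: [I^2 L^-2 M^-1 T^4]
Right side: [I^2 L^-2 M^-1 T^4]

Both sides have the same dimensions, so the equation is dimensionally consistent.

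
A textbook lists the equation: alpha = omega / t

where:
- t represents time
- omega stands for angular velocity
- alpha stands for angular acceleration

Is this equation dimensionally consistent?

Yes

t (time) has dimensions [T].
omega (angular velocity) has dimensions [T^-1].
alpha (angular acceleration) has dimensions [T^-2].

Left side: [T^-2]
Right side: [T^-2]

Both sides have the same dimensions, so the equation is dimensionally consistent.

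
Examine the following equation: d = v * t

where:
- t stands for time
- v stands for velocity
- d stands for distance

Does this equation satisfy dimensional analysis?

Yes

t (time) has dimensions [T].
v (velocity) has dimensions [L T^-1].
d (distance) has dimensions [L].

Left side: [L]
Right side: [L]

Both sides have the same dimensions, so the equation is dimensionally consistent.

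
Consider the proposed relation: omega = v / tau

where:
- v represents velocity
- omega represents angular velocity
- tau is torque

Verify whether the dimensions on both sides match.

No

v (velocity) has dimensions [L T^-1].
omega (angular velocity) has dimensions [T^-1].
tau (torque) has dimensions [L^2 M T^-2].

Left side: [T^-1]
Right side: [L^-1 M^-1 T]

The two sides have different dimensions, so the equation is NOT dimensionally consistent.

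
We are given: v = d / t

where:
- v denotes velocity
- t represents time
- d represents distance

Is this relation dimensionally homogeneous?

Yes

v (velocity) has dimensions [L T^-1].
t (time) has dimensions [T].
d (distance) has dimensions [L].

Left side: [L T^-1]
Right side: [L T^-1]

Both sides have the same dimensions, so the equation is dimensionally consistent.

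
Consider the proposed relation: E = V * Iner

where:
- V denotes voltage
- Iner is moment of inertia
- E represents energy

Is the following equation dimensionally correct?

No

V (voltage) has dimensions [I^-1 L^2 M T^-3].
Iner (moment of inertia) has dimensions [L^2 M].
E (energy) has dimensions [L^2 M T^-2].

Left side: [L^2 M T^-2]
Right side: [I^-1 L^4 M^2 T^-3]

The two sides have different dimensions, so the equation is NOT dimensionally consistent.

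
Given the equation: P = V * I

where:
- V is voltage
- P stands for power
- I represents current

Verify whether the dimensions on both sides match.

Yes

V (voltage) has dimensions [I^-1 L^2 M T^-3].
P (power) has dimensions [L^2 M T^-3].
I (current) has dimensions [I].

Left side: [L^2 M T^-3]
Right side: [L^2 M T^-3]

Both sides have the same dimensions, so the equation is dimensionally consistent.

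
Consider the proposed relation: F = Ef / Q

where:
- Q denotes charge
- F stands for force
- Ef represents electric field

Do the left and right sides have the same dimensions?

No

Q (charge) has dimensions [I T].
F (force) has dimensions [L M T^-2].
Ef (electric field) has dimensions [I^-1 L M T^-3].

Left side: [L M T^-2]
Right side: [I^-2 L M T^-4]

The two sides have different dimensions, so the equation is NOT dimensionally consistent.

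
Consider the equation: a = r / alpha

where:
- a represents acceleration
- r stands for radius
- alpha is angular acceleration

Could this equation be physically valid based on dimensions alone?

No

a (acceleration) has dimensions [L T^-2].
r (radius) has dimensions [L].
alpha (angular acceleration) has dimensions [T^-2].

Left side: [L T^-2]
Right side: [L T^2]

The two sides have different dimensions, so the equation is NOT dimensionally consistent.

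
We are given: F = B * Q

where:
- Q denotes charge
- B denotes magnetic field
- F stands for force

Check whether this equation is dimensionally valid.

No

Q (charge) has dimensions [I T].
B (magnetic field) has dimensions [I^-1 M T^-2].
F (force) has dimensions [L M T^-2].

Left side: [L M T^-2]
Right side: [M T^-1]

The two sides have different dimensions, so the equation is NOT dimensionally consistent.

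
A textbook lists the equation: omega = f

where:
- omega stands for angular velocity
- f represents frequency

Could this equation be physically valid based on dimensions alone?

Yes

omega (angular velocity) has dimensions [T^-1].
f (frequency) has dimensions [T^-1].

Left side: [T^-1]
Right side: [T^-1]

Both sides have the same dimensions, so the equation is dimensionally consistent.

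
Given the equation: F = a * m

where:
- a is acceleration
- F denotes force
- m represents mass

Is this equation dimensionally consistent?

Yes

a (acceleration) has dimensions [L T^-2].
F (force) has dimensions [L M T^-2].
m (mass) has dimensions [M].

Left side: [L M T^-2]
Right side: [L M T^-2]

Both sides have the same dimensions, so the equation is dimensionally consistent.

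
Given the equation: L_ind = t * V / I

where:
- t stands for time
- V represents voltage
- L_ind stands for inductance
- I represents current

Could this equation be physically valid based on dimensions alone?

Yes

t (time) has dimensions [T].
V (voltage) has dimensions [I^-1 L^2 M T^-3].
L_ind (inductance) has dimensions [I^-2 L^2 M T^-2].
I (current) has dimensions [I].

Left side: [I^-2 L^2 M T^-2]
Right side: [I^-2 L^2 M T^-2]

Both sides have the same dimensions, so the equation is dimensionally consistent.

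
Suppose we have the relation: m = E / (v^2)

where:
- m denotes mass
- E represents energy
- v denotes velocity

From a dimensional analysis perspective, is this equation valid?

Yes

m (mass) has dimensions [M].
E (energy) has dimensions [L^2 M T^-2].
v (velocity) has dimensions [L T^-1].

Left side: [M]
Right side: [M]

Both sides have the same dimensions, so the equation is dimensionally consistent.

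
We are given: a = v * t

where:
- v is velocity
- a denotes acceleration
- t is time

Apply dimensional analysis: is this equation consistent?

No

v (velocity) has dimensions [L T^-1].
a (acceleration) has dimensions [L T^-2].
t (time) has dimensions [T].

Left side: [L T^-2]
Right side: [L]

The two sides have different dimensions, so the equation is NOT dimensionally consistent.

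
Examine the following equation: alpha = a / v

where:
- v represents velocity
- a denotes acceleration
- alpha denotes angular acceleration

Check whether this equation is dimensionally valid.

No

v (velocity) has dimensions [L T^-1].
a (acceleration) has dimensions [L T^-2].
alpha (angular acceleration) has dimensions [T^-2].

Left side: [T^-2]
Right side: [T^-1]

The two sides have different dimensions, so the equation is NOT dimensionally consistent.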